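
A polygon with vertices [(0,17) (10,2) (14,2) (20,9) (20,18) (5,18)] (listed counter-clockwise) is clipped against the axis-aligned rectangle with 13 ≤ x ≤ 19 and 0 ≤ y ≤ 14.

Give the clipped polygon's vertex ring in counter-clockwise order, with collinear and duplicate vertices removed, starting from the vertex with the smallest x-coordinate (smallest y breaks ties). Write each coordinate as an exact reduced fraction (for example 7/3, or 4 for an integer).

Clipped polygon: [(13,2) (14,2) (19,47/6) (19,14) (13,14)]

1. After x ≥ 13: [(13,2) (14,2) (20,9) (20,18) (13,18)]
2. After x ≤ 19: [(13,2) (14,2) (19,47/6) (19,18) (13,18)]
3. After y ≥ 0: [(13,2) (14,2) (19,47/6) (19,18) (13,18)]
4. After y ≤ 14: [(13,14) (13,2) (14,2) (19,47/6) (19,14)]
5. Canonical ring: [(13,2) (14,2) (19,47/6) (19,14) (13,14)]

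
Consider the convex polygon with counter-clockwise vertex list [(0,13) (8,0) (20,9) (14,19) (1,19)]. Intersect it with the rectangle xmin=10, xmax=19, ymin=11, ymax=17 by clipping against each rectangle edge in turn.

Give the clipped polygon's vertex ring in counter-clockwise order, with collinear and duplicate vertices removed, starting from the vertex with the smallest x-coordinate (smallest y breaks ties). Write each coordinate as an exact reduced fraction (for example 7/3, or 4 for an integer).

1. After x ≥ 10: [(10,3/2) (20,9) (14,19) (10,19)]
2. After x ≤ 19: [(10,3/2) (19,33/4) (19,32/3) (14,19) (10,19)]
3. After y ≥ 11: [(10,11) (94/5,11) (14,19) (10,19)]
4. After y ≤ 17: [(10,17) (10,11) (94/5,11) (76/5,17)]
5. Canonical ring: [(10,11) (94/5,11) (76/5,17) (10,17)]

Clipped polygon: [(10,11) (94/5,11) (76/5,17) (10,17)]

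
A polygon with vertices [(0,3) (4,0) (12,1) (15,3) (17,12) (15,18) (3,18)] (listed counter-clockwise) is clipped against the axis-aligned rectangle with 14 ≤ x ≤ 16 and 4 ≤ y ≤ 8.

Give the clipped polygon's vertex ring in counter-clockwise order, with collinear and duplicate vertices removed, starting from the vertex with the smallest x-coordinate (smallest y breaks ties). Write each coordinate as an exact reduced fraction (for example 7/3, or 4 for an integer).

1. After x ≥ 14: [(14,7/3) (15,3) (17,12) (15,18) (14,18)]
2. After x ≤ 16: [(14,7/3) (15,3) (16,15/2) (16,15) (15,18) (14,18)]
3. After y ≥ 4: [(14,4) (137/9,4) (16,15/2) (16,15) (15,18) (14,18)]
4. After y ≤ 8: [(14,8) (14,4) (137/9,4) (16,15/2) (16,8)]
5. Canonical ring: [(14,4) (137/9,4) (16,15/2) (16,8) (14,8)]

Clipped polygon: [(14,4) (137/9,4) (16,15/2) (16,8) (14,8)]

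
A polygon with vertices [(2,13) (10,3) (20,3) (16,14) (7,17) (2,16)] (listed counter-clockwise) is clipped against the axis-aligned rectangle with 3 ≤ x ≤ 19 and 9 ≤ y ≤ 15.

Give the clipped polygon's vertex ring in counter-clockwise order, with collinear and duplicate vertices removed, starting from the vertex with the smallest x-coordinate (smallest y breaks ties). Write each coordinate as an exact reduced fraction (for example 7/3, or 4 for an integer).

Clipped polygon: [(3,47/4) (26/5,9) (196/11,9) (16,14) (13,15) (3,15)]

1. After x ≥ 3: [(3,47/4) (10,3) (20,3) (16,14) (7,17) (3,81/5)]
2. After x ≤ 19: [(3,47/4) (10,3) (19,3) (19,23/4) (16,14) (7,17) (3,81/5)]
3. After y ≥ 9: [(3,47/4) (26/5,9) (196/11,9) (16,14) (7,17) (3,81/5)]
4. After y ≤ 15: [(3,15) (3,47/4) (26/5,9) (196/11,9) (16,14) (13,15)]
5. Canonical ring: [(3,47/4) (26/5,9) (196/11,9) (16,14) (13,15) (3,15)]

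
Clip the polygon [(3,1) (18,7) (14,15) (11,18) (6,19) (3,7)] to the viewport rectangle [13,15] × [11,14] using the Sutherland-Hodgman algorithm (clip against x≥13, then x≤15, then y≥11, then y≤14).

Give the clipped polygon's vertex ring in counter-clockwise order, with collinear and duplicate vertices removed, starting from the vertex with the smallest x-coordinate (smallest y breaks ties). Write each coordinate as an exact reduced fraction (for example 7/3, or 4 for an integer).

1. After x ≥ 13: [(13,5) (18,7) (14,15) (13,16)]
2. After x ≤ 15: [(13,5) (15,29/5) (15,13) (14,15) (13,16)]
3. After y ≥ 11: [(13,11) (15,11) (15,13) (14,15) (13,16)]
4. After y ≤ 14: [(13,14) (13,11) (15,11) (15,13) (29/2,14)]
5. Canonical ring: [(13,11) (15,11) (15,13) (29/2,14) (13,14)]

Clipped polygon: [(13,11) (15,11) (15,13) (29/2,14) (13,14)]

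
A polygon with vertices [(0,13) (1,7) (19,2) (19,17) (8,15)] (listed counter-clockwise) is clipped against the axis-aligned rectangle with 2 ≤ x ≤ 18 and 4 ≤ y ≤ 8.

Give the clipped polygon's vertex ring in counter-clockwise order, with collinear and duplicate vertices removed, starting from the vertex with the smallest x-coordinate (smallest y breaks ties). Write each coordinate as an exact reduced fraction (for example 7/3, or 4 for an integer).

Clipped polygon: [(2,121/18) (59/5,4) (18,4) (18,8) (2,8)]

1. After x ≥ 2: [(2,27/2) (2,121/18) (19,2) (19,17) (8,15)]
2. After x ≤ 18: [(2,27/2) (2,121/18) (18,41/18) (18,185/11) (8,15)]
3. After y ≥ 4: [(2,27/2) (2,121/18) (59/5,4) (18,4) (18,185/11) (8,15)]
4. After y ≤ 8: [(2,8) (2,121/18) (59/5,4) (18,4) (18,8)]
5. Canonical ring: [(2,121/18) (59/5,4) (18,4) (18,8) (2,8)]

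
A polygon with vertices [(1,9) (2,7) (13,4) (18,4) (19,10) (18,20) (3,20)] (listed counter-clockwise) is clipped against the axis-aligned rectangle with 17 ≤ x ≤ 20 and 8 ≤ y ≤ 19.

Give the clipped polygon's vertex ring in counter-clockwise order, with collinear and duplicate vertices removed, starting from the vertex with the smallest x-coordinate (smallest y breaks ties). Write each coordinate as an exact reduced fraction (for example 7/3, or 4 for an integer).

1. After x ≥ 17: [(17,4) (18,4) (19,10) (18,20) (17,20)]
2. After x ≤ 20: [(17,4) (18,4) (19,10) (18,20) (17,20)]
3. After y ≥ 8: [(17,8) (56/3,8) (19,10) (18,20) (17,20)]
4. After y ≤ 19: [(17,19) (17,8) (56/3,8) (19,10) (181/10,19)]
5. Canonical ring: [(17,8) (56/3,8) (19,10) (181/10,19) (17,19)]

Clipped polygon: [(17,8) (56/3,8) (19,10) (181/10,19) (17,19)]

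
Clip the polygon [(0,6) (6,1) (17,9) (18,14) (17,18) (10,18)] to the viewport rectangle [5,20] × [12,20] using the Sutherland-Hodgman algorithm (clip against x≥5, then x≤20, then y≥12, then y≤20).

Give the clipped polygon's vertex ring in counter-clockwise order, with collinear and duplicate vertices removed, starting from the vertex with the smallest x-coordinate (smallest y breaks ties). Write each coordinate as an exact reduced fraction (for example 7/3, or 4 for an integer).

1. After x ≥ 5: [(5,12) (5,11/6) (6,1) (17,9) (18,14) (17,18) (10,18)]
2. After x ≤ 20: [(5,12) (5,11/6) (6,1) (17,9) (18,14) (17,18) (10,18)]
3. After y ≥ 12: [(5,12) (5,12) (88/5,12) (18,14) (17,18) (10,18)]
4. After y ≤ 20: [(5,12) (5,12) (88/5,12) (18,14) (17,18) (10,18)]
5. Canonical ring: [(5,12) (88/5,12) (18,14) (17,18) (10,18)]

Clipped polygon: [(5,12) (88/5,12) (18,14) (17,18) (10,18)]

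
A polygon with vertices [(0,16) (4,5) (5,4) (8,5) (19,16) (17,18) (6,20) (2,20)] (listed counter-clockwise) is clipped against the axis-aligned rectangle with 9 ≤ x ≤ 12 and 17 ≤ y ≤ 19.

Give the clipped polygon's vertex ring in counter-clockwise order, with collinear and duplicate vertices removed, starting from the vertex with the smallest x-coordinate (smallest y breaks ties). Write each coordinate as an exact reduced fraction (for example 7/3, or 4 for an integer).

1. After x ≥ 9: [(9,6) (19,16) (17,18) (9,214/11)]
2. After x ≤ 12: [(9,6) (12,9) (12,208/11) (9,214/11)]
3. After y ≥ 17: [(9,17) (12,17) (12,208/11) (9,214/11)]
4. After y ≤ 19: [(9,19) (9,17) (12,17) (12,208/11) (23/2,19)]
5. Canonical ring: [(9,17) (12,17) (12,208/11) (23/2,19) (9,19)]

Clipped polygon: [(9,17) (12,17) (12,208/11) (23/2,19) (9,19)]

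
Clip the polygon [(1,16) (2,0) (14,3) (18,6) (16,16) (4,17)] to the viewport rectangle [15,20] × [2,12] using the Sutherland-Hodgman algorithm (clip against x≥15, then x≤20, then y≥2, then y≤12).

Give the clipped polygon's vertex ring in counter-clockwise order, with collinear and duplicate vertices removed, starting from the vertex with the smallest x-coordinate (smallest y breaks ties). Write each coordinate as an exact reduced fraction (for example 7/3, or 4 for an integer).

Clipped polygon: [(15,15/4) (18,6) (84/5,12) (15,12)]

1. After x ≥ 15: [(15,15/4) (18,6) (16,16) (15,193/12)]
2. After x ≤ 20: [(15,15/4) (18,6) (16,16) (15,193/12)]
3. After y ≥ 2: [(15,15/4) (18,6) (16,16) (15,193/12)]
4. After y ≤ 12: [(15,12) (15,15/4) (18,6) (84/5,12)]
5. Canonical ring: [(15,15/4) (18,6) (84/5,12) (15,12)]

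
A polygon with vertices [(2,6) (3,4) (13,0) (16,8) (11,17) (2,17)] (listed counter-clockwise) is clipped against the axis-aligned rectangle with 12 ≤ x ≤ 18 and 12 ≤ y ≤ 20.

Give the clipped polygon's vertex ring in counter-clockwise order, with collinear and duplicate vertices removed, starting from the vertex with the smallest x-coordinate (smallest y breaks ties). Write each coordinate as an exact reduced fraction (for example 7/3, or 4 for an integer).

Clipped polygon: [(12,12) (124/9,12) (12,76/5)]

1. After x ≥ 12: [(12,2/5) (13,0) (16,8) (12,76/5)]
2. After x ≤ 18: [(12,2/5) (13,0) (16,8) (12,76/5)]
3. After y ≥ 12: [(12,12) (124/9,12) (12,76/5)]
4. After y ≤ 20: [(12,12) (124/9,12) (12,76/5)]
5. Canonical ring: [(12,12) (124/9,12) (12,76/5)]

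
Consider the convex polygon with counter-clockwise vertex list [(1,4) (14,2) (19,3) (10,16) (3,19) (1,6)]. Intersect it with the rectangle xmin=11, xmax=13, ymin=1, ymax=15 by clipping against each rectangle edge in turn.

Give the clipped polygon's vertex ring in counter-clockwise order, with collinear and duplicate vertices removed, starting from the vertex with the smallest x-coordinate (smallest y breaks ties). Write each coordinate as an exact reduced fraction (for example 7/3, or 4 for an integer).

1. After x ≥ 11: [(11,32/13) (14,2) (19,3) (11,131/9)]
2. After x ≤ 13: [(11,32/13) (13,28/13) (13,35/3) (11,131/9)]
3. After y ≥ 1: [(11,32/13) (13,28/13) (13,35/3) (11,131/9)]
4. After y ≤ 15: [(11,32/13) (13,28/13) (13,35/3) (11,131/9)]
5. Canonical ring: [(11,32/13) (13,28/13) (13,35/3) (11,131/9)]

Clipped polygon: [(11,32/13) (13,28/13) (13,35/3) (11,131/9)]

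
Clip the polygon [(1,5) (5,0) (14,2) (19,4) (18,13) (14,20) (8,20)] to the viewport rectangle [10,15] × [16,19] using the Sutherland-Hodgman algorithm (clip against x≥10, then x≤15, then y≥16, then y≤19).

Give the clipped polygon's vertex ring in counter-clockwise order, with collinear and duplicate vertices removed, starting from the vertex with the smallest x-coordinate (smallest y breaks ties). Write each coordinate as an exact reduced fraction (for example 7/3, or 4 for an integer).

Clipped polygon: [(10,16) (15,16) (15,73/4) (102/7,19) (10,19)]

1. After x ≥ 10: [(10,10/9) (14,2) (19,4) (18,13) (14,20) (10,20)]
2. After x ≤ 15: [(10,10/9) (14,2) (15,12/5) (15,73/4) (14,20) (10,20)]
3. After y ≥ 16: [(10,16) (15,16) (15,73/4) (14,20) (10,20)]
4. After y ≤ 19: [(10,19) (10,16) (15,16) (15,73/4) (102/7,19)]
5. Canonical ring: [(10,16) (15,16) (15,73/4) (102/7,19) (10,19)]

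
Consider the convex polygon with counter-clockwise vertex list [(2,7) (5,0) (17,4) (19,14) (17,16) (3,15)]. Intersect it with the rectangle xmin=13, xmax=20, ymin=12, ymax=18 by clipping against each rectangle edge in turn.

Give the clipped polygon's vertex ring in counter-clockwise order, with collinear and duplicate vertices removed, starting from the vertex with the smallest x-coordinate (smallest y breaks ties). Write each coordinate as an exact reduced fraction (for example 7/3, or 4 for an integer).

Clipped polygon: [(13,12) (93/5,12) (19,14) (17,16) (13,110/7)]

1. After x ≥ 13: [(13,8/3) (17,4) (19,14) (17,16) (13,110/7)]
2. After x ≤ 20: [(13,8/3) (17,4) (19,14) (17,16) (13,110/7)]
3. After y ≥ 12: [(13,12) (93/5,12) (19,14) (17,16) (13,110/7)]
4. After y ≤ 18: [(13,12) (93/5,12) (19,14) (17,16) (13,110/7)]
5. Canonical ring: [(13,12) (93/5,12) (19,14) (17,16) (13,110/7)]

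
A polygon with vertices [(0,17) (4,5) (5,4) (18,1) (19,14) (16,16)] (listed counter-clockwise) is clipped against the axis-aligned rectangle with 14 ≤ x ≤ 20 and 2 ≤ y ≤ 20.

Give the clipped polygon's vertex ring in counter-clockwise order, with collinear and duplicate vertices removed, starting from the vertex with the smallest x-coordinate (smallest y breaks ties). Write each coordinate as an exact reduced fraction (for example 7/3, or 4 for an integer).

1. After x ≥ 14: [(14,129/8) (14,25/13) (18,1) (19,14) (16,16)]
2. After x ≤ 20: [(14,129/8) (14,25/13) (18,1) (19,14) (16,16)]
3. After y ≥ 2: [(14,129/8) (14,2) (235/13,2) (19,14) (16,16)]
4. After y ≤ 20: [(14,129/8) (14,2) (235/13,2) (19,14) (16,16)]
5. Canonical ring: [(14,2) (235/13,2) (19,14) (16,16) (14,129/8)]

Clipped polygon: [(14,2) (235/13,2) (19,14) (16,16) (14,129/8)]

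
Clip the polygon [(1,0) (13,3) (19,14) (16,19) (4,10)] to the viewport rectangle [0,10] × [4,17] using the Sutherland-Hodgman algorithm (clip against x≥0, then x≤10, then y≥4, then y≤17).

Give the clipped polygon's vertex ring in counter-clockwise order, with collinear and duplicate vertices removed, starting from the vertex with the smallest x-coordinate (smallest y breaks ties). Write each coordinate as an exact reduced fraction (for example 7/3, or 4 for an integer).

1. After x ≥ 0: [(1,0) (13,3) (19,14) (16,19) (4,10)]
2. After x ≤ 10: [(1,0) (10,9/4) (10,29/2) (4,10)]
3. After y ≥ 4: [(11/5,4) (10,4) (10,29/2) (4,10)]
4. After y ≤ 17: [(11/5,4) (10,4) (10,29/2) (4,10)]
5. Canonical ring: [(11/5,4) (10,4) (10,29/2) (4,10)]

Clipped polygon: [(11/5,4) (10,4) (10,29/2) (4,10)]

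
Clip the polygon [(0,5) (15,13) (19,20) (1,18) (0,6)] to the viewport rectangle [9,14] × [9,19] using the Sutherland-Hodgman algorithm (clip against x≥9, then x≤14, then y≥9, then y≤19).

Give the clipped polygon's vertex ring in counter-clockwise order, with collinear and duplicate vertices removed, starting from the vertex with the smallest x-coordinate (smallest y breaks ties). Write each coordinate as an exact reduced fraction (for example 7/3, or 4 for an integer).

1. After x ≥ 9: [(9,49/5) (15,13) (19,20) (9,170/9)]
2. After x ≤ 14: [(9,49/5) (14,187/15) (14,175/9) (9,170/9)]
3. After y ≥ 9: [(9,49/5) (14,187/15) (14,175/9) (9,170/9)]
4. After y ≤ 19: [(9,49/5) (14,187/15) (14,19) (10,19) (9,170/9)]
5. Canonical ring: [(9,49/5) (14,187/15) (14,19) (10,19) (9,170/9)]

Clipped polygon: [(9,49/5) (14,187/15) (14,19) (10,19) (9,170/9)]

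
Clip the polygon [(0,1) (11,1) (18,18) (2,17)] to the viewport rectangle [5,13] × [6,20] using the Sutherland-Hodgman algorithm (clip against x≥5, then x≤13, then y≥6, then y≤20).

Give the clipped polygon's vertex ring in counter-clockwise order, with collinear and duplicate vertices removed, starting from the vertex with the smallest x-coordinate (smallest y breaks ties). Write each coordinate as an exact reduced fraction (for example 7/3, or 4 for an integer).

1. After x ≥ 5: [(5,1) (11,1) (18,18) (5,275/16)]
2. After x ≤ 13: [(5,1) (11,1) (13,41/7) (13,283/16) (5,275/16)]
3. After y ≥ 6: [(5,6) (13,6) (13,283/16) (5,275/16)]
4. After y ≤ 20: [(5,6) (13,6) (13,283/16) (5,275/16)]
5. Canonical ring: [(5,6) (13,6) (13,283/16) (5,275/16)]

Clipped polygon: [(5,6) (13,6) (13,283/16) (5,275/16)]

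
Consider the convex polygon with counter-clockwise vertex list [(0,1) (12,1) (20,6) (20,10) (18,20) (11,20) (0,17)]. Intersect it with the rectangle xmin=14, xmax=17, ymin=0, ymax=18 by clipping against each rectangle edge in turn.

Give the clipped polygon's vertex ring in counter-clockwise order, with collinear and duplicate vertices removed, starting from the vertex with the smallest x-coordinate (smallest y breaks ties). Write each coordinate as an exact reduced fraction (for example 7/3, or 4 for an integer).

Clipped polygon: [(14,9/4) (17,33/8) (17,18) (14,18)]

1. After x ≥ 14: [(14,9/4) (20,6) (20,10) (18,20) (14,20)]
2. After x ≤ 17: [(14,9/4) (17,33/8) (17,20) (14,20)]
3. After y ≥ 0: [(14,9/4) (17,33/8) (17,20) (14,20)]
4. After y ≤ 18: [(14,18) (14,9/4) (17,33/8) (17,18)]
5. Canonical ring: [(14,9/4) (17,33/8) (17,18) (14,18)]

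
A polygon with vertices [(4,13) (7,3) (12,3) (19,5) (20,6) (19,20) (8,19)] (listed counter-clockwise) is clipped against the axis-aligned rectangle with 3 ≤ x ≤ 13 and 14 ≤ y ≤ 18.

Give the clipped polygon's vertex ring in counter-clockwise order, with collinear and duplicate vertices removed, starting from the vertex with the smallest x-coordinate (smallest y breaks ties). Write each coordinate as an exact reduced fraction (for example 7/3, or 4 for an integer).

1. After x ≥ 3: [(4,13) (7,3) (12,3) (19,5) (20,6) (19,20) (8,19)]
2. After x ≤ 13: [(4,13) (7,3) (12,3) (13,23/7) (13,214/11) (8,19)]
3. After y ≥ 14: [(14/3,14) (13,14) (13,214/11) (8,19)]
4. After y ≤ 18: [(22/3,18) (14/3,14) (13,14) (13,18)]
5. Canonical ring: [(14/3,14) (13,14) (13,18) (22/3,18)]

Clipped polygon: [(14/3,14) (13,14) (13,18) (22/3,18)]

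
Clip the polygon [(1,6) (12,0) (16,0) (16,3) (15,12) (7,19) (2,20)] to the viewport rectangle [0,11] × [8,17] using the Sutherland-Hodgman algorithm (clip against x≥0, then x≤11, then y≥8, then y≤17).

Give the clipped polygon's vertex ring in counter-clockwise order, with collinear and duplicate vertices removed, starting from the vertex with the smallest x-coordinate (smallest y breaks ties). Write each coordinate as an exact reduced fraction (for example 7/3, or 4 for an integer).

1. After x ≥ 0: [(1,6) (12,0) (16,0) (16,3) (15,12) (7,19) (2,20)]
2. After x ≤ 11: [(1,6) (11,6/11) (11,31/2) (7,19) (2,20)]
3. After y ≥ 8: [(8/7,8) (11,8) (11,31/2) (7,19) (2,20)]
4. After y ≤ 17: [(25/14,17) (8/7,8) (11,8) (11,31/2) (65/7,17)]
5. Canonical ring: [(8/7,8) (11,8) (11,31/2) (65/7,17) (25/14,17)]

Clipped polygon: [(8/7,8) (11,8) (11,31/2) (65/7,17) (25/14,17)]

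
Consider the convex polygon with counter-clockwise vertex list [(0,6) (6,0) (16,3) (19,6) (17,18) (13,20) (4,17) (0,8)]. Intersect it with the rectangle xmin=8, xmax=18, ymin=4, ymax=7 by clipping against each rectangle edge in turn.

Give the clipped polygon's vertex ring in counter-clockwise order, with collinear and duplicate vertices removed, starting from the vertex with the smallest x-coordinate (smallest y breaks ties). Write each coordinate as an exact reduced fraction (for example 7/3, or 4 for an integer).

Clipped polygon: [(8,4) (17,4) (18,5) (18,7) (8,7)]

1. After x ≥ 8: [(8,3/5) (16,3) (19,6) (17,18) (13,20) (8,55/3)]
2. After x ≤ 18: [(8,3/5) (16,3) (18,5) (18,12) (17,18) (13,20) (8,55/3)]
3. After y ≥ 4: [(8,4) (17,4) (18,5) (18,12) (17,18) (13,20) (8,55/3)]
4. After y ≤ 7: [(8,7) (8,4) (17,4) (18,5) (18,7)]
5. Canonical ring: [(8,4) (17,4) (18,5) (18,7) (8,7)]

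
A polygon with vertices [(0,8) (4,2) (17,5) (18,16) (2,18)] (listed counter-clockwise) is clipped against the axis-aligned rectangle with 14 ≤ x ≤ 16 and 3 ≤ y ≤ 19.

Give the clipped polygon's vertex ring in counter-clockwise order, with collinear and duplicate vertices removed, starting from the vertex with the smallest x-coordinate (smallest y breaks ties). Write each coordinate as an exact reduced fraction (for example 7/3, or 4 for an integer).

1. After x ≥ 14: [(14,56/13) (17,5) (18,16) (14,33/2)]
2. After x ≤ 16: [(14,56/13) (16,62/13) (16,65/4) (14,33/2)]
3. After y ≥ 3: [(14,56/13) (16,62/13) (16,65/4) (14,33/2)]
4. After y ≤ 19: [(14,56/13) (16,62/13) (16,65/4) (14,33/2)]
5. Canonical ring: [(14,56/13) (16,62/13) (16,65/4) (14,33/2)]

Clipped polygon: [(14,56/13) (16,62/13) (16,65/4) (14,33/2)]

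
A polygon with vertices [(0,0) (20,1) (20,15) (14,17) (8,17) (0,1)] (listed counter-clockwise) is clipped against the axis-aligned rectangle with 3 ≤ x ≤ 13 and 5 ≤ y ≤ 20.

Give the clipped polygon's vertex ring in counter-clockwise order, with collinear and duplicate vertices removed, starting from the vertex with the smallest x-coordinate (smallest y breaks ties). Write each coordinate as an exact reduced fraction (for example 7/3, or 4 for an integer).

Clipped polygon: [(3,5) (13,5) (13,17) (8,17) (3,7)]

1. After x ≥ 3: [(3,3/20) (20,1) (20,15) (14,17) (8,17) (3,7)]
2. After x ≤ 13: [(3,3/20) (13,13/20) (13,17) (8,17) (3,7)]
3. After y ≥ 5: [(3,5) (13,5) (13,17) (8,17) (3,7)]
4. After y ≤ 20: [(3,5) (13,5) (13,17) (8,17) (3,7)]
5. Canonical ring: [(3,5) (13,5) (13,17) (8,17) (3,7)]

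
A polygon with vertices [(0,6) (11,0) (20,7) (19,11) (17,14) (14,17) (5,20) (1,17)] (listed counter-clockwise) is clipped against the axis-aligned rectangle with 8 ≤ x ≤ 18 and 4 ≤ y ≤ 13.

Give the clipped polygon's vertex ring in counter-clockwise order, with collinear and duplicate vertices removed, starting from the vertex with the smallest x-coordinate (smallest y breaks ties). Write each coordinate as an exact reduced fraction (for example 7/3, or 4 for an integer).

1. After x ≥ 8: [(8,18/11) (11,0) (20,7) (19,11) (17,14) (14,17) (8,19)]
2. After x ≤ 18: [(8,18/11) (11,0) (18,49/9) (18,25/2) (17,14) (14,17) (8,19)]
3. After y ≥ 4: [(8,4) (113/7,4) (18,49/9) (18,25/2) (17,14) (14,17) (8,19)]
4. After y ≤ 13: [(8,13) (8,4) (113/7,4) (18,49/9) (18,25/2) (53/3,13)]
5. Canonical ring: [(8,4) (113/7,4) (18,49/9) (18,25/2) (53/3,13) (8,13)]

Clipped polygon: [(8,4) (113/7,4) (18,49/9) (18,25/2) (53/3,13) (8,13)]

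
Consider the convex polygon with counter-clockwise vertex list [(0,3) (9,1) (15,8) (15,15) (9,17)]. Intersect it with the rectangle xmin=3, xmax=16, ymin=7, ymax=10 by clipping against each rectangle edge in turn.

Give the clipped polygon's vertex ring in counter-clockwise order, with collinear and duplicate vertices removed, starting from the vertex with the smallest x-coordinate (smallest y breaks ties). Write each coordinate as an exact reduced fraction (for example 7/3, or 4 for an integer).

Clipped polygon: [(3,7) (99/7,7) (15,8) (15,10) (9/2,10) (3,23/3)]

1. After x ≥ 3: [(3,23/3) (3,7/3) (9,1) (15,8) (15,15) (9,17)]
2. After x ≤ 16: [(3,23/3) (3,7/3) (9,1) (15,8) (15,15) (9,17)]
3. After y ≥ 7: [(3,23/3) (3,7) (99/7,7) (15,8) (15,15) (9,17)]
4. After y ≤ 10: [(9/2,10) (3,23/3) (3,7) (99/7,7) (15,8) (15,10)]
5. Canonical ring: [(3,7) (99/7,7) (15,8) (15,10) (9/2,10) (3,23/3)]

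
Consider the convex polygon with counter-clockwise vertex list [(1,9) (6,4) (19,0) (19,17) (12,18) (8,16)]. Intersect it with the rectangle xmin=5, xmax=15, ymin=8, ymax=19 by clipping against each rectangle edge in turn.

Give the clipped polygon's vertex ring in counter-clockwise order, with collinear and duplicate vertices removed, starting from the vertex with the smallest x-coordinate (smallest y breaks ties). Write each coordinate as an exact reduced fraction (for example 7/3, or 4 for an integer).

1. After x ≥ 5: [(5,13) (5,5) (6,4) (19,0) (19,17) (12,18) (8,16)]
2. After x ≤ 15: [(5,13) (5,5) (6,4) (15,16/13) (15,123/7) (12,18) (8,16)]
3. After y ≥ 8: [(5,13) (5,8) (15,8) (15,123/7) (12,18) (8,16)]
4. After y ≤ 19: [(5,13) (5,8) (15,8) (15,123/7) (12,18) (8,16)]
5. Canonical ring: [(5,8) (15,8) (15,123/7) (12,18) (8,16) (5,13)]

Clipped polygon: [(5,8) (15,8) (15,123/7) (12,18) (8,16) (5,13)]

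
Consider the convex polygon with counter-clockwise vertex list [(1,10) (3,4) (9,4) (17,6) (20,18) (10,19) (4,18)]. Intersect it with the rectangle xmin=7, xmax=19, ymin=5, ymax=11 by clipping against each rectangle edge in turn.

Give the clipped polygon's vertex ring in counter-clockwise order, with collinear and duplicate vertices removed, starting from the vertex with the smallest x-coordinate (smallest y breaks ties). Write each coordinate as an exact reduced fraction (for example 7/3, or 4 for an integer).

1. After x ≥ 7: [(7,4) (9,4) (17,6) (20,18) (10,19) (7,37/2)]
2. After x ≤ 19: [(7,4) (9,4) (17,6) (19,14) (19,181/10) (10,19) (7,37/2)]
3. After y ≥ 5: [(7,5) (13,5) (17,6) (19,14) (19,181/10) (10,19) (7,37/2)]
4. After y ≤ 11: [(7,11) (7,5) (13,5) (17,6) (73/4,11)]
5. Canonical ring: [(7,5) (13,5) (17,6) (73/4,11) (7,11)]

Clipped polygon: [(7,5) (13,5) (17,6) (73/4,11) (7,11)]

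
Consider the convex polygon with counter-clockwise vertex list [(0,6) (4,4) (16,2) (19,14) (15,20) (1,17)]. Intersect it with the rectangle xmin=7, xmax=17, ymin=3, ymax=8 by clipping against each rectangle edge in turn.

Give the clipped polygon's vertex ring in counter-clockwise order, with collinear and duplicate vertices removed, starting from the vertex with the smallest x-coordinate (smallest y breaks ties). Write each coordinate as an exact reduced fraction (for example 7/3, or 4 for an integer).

Clipped polygon: [(7,7/2) (10,3) (65/4,3) (17,6) (17,8) (7,8)]

1. After x ≥ 7: [(7,7/2) (16,2) (19,14) (15,20) (7,128/7)]
2. After x ≤ 17: [(7,7/2) (16,2) (17,6) (17,17) (15,20) (7,128/7)]
3. After y ≥ 3: [(7,7/2) (10,3) (65/4,3) (17,6) (17,17) (15,20) (7,128/7)]
4. After y ≤ 8: [(7,8) (7,7/2) (10,3) (65/4,3) (17,6) (17,8)]
5. Canonical ring: [(7,7/2) (10,3) (65/4,3) (17,6) (17,8) (7,8)]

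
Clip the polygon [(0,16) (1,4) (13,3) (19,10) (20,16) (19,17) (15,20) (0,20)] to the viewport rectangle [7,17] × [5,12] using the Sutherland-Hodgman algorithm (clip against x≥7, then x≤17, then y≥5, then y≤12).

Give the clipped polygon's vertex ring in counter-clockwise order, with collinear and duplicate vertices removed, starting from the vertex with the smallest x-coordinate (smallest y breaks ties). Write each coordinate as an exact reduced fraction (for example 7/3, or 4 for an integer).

Clipped polygon: [(7,5) (103/7,5) (17,23/3) (17,12) (7,12)]

1. After x ≥ 7: [(7,7/2) (13,3) (19,10) (20,16) (19,17) (15,20) (7,20)]
2. After x ≤ 17: [(7,7/2) (13,3) (17,23/3) (17,37/2) (15,20) (7,20)]
3. After y ≥ 5: [(7,5) (103/7,5) (17,23/3) (17,37/2) (15,20) (7,20)]
4. After y ≤ 12: [(7,12) (7,5) (103/7,5) (17,23/3) (17,12)]
5. Canonical ring: [(7,5) (103/7,5) (17,23/3) (17,12) (7,12)]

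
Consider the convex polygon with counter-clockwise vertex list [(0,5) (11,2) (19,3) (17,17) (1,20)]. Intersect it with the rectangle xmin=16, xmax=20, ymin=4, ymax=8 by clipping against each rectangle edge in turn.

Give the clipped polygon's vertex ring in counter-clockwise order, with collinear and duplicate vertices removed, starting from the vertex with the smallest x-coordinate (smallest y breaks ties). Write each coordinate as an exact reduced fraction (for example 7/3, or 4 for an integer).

1. After x ≥ 16: [(16,21/8) (19,3) (17,17) (16,275/16)]
2. After x ≤ 20: [(16,21/8) (19,3) (17,17) (16,275/16)]
3. After y ≥ 4: [(16,4) (132/7,4) (17,17) (16,275/16)]
4. After y ≤ 8: [(16,8) (16,4) (132/7,4) (128/7,8)]
5. Canonical ring: [(16,4) (132/7,4) (128/7,8) (16,8)]

Clipped polygon: [(16,4) (132/7,4) (128/7,8) (16,8)]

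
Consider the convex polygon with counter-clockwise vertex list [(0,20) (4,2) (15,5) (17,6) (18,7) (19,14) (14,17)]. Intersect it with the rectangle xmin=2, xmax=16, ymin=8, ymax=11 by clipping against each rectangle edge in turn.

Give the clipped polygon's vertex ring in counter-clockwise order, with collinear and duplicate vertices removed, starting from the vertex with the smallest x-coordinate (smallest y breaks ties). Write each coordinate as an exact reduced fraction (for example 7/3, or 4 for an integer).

Clipped polygon: [(2,11) (8/3,8) (16,8) (16,11)]

1. After x ≥ 2: [(2,137/7) (2,11) (4,2) (15,5) (17,6) (18,7) (19,14) (14,17)]
2. After x ≤ 16: [(2,137/7) (2,11) (4,2) (15,5) (16,11/2) (16,79/5) (14,17)]
3. After y ≥ 8: [(2,137/7) (2,11) (8/3,8) (16,8) (16,79/5) (14,17)]
4. After y ≤ 11: [(2,11) (2,11) (8/3,8) (16,8) (16,11)]
5. Canonical ring: [(2,11) (8/3,8) (16,8) (16,11)]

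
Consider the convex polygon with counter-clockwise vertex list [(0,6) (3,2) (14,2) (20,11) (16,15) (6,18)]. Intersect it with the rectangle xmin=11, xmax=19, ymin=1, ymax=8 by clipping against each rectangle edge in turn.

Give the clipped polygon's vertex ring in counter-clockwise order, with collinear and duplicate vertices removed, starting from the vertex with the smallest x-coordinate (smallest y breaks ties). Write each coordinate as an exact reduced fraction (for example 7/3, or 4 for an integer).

Clipped polygon: [(11,2) (14,2) (18,8) (11,8)]

1. After x ≥ 11: [(11,2) (14,2) (20,11) (16,15) (11,33/2)]
2. After x ≤ 19: [(11,2) (14,2) (19,19/2) (19,12) (16,15) (11,33/2)]
3. After y ≥ 1: [(11,2) (14,2) (19,19/2) (19,12) (16,15) (11,33/2)]
4. After y ≤ 8: [(11,8) (11,2) (14,2) (18,8)]
5. Canonical ring: [(11,2) (14,2) (18,8) (11,8)]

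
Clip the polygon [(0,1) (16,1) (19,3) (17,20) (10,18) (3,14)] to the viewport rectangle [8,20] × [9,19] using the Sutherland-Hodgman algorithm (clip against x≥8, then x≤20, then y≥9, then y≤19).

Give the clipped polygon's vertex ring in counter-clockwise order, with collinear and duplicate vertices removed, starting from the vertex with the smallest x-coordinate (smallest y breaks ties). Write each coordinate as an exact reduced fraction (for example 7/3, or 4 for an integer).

1. After x ≥ 8: [(8,1) (16,1) (19,3) (17,20) (10,18) (8,118/7)]
2. After x ≤ 20: [(8,1) (16,1) (19,3) (17,20) (10,18) (8,118/7)]
3. After y ≥ 9: [(8,9) (311/17,9) (17,20) (10,18) (8,118/7)]
4. After y ≤ 19: [(8,9) (311/17,9) (291/17,19) (27/2,19) (10,18) (8,118/7)]
5. Canonical ring: [(8,9) (311/17,9) (291/17,19) (27/2,19) (10,18) (8,118/7)]

Clipped polygon: [(8,9) (311/17,9) (291/17,19) (27/2,19) (10,18) (8,118/7)]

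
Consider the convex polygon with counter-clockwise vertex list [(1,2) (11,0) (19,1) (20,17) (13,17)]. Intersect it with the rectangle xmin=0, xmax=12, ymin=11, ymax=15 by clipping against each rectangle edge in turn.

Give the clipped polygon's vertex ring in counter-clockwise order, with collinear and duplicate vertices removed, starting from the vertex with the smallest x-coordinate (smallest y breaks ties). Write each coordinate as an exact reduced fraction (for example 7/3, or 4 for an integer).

Clipped polygon: [(41/5,11) (12,11) (12,15) (57/5,15)]

1. After x ≥ 0: [(1,2) (11,0) (19,1) (20,17) (13,17)]
2. After x ≤ 12: [(12,63/4) (1,2) (11,0) (12,1/8)]
3. After y ≥ 11: [(12,11) (12,63/4) (41/5,11)]
4. After y ≤ 15: [(12,11) (12,15) (57/5,15) (41/5,11)]
5. Canonical ring: [(41/5,11) (12,11) (12,15) (57/5,15)]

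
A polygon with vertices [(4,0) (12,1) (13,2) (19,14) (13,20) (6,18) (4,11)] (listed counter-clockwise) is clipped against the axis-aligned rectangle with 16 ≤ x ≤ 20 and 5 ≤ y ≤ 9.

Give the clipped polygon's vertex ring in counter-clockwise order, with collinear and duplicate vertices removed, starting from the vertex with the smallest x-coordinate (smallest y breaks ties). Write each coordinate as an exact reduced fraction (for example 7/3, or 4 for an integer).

1. After x ≥ 16: [(16,8) (19,14) (16,17)]
2. After x ≤ 20: [(16,8) (19,14) (16,17)]
3. After y ≥ 5: [(16,8) (19,14) (16,17)]
4. After y ≤ 9: [(16,9) (16,8) (33/2,9)]
5. Canonical ring: [(16,8) (33/2,9) (16,9)]

Clipped polygon: [(16,8) (33/2,9) (16,9)]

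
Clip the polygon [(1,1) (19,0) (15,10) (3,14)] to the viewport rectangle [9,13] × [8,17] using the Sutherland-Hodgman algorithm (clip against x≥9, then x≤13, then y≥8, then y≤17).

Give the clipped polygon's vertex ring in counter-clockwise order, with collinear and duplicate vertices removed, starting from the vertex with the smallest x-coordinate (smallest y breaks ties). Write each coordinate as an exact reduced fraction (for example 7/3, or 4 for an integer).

1. After x ≥ 9: [(9,5/9) (19,0) (15,10) (9,12)]
2. After x ≤ 13: [(9,5/9) (13,1/3) (13,32/3) (9,12)]
3. After y ≥ 8: [(9,8) (13,8) (13,32/3) (9,12)]
4. After y ≤ 17: [(9,8) (13,8) (13,32/3) (9,12)]
5. Canonical ring: [(9,8) (13,8) (13,32/3) (9,12)]

Clipped polygon: [(9,8) (13,8) (13,32/3) (9,12)]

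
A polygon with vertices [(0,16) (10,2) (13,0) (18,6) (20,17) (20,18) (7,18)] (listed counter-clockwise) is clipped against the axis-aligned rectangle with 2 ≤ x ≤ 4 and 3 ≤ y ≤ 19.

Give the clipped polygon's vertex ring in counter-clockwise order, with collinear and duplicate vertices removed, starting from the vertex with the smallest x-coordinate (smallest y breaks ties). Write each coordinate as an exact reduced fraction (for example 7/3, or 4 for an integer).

Clipped polygon: [(2,66/5) (4,52/5) (4,120/7) (2,116/7)]

1. After x ≥ 2: [(2,116/7) (2,66/5) (10,2) (13,0) (18,6) (20,17) (20,18) (7,18)]
2. After x ≤ 4: [(4,120/7) (2,116/7) (2,66/5) (4,52/5)]
3. After y ≥ 3: [(4,120/7) (2,116/7) (2,66/5) (4,52/5)]
4. After y ≤ 19: [(4,120/7) (2,116/7) (2,66/5) (4,52/5)]
5. Canonical ring: [(2,66/5) (4,52/5) (4,120/7) (2,116/7)]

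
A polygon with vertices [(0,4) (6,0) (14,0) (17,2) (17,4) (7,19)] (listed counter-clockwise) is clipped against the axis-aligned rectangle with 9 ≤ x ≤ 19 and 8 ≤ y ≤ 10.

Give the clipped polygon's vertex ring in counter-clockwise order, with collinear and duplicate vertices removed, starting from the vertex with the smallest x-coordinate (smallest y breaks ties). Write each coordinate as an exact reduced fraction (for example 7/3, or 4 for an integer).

1. After x ≥ 9: [(9,0) (14,0) (17,2) (17,4) (9,16)]
2. After x ≤ 19: [(9,0) (14,0) (17,2) (17,4) (9,16)]
3. After y ≥ 8: [(9,8) (43/3,8) (9,16)]
4. After y ≤ 10: [(9,10) (9,8) (43/3,8) (13,10)]
5. Canonical ring: [(9,8) (43/3,8) (13,10) (9,10)]

Clipped polygon: [(9,8) (43/3,8) (13,10) (9,10)]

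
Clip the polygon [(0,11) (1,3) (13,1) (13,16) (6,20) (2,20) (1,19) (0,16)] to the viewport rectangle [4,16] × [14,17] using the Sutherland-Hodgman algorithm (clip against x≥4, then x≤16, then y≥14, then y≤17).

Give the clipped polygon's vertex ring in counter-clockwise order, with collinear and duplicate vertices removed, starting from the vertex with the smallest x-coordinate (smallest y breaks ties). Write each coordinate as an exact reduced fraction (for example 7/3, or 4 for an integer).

Clipped polygon: [(4,14) (13,14) (13,16) (45/4,17) (4,17)]

1. After x ≥ 4: [(4,5/2) (13,1) (13,16) (6,20) (4,20)]
2. After x ≤ 16: [(4,5/2) (13,1) (13,16) (6,20) (4,20)]
3. After y ≥ 14: [(4,14) (13,14) (13,16) (6,20) (4,20)]
4. After y ≤ 17: [(4,17) (4,14) (13,14) (13,16) (45/4,17)]
5. Canonical ring: [(4,14) (13,14) (13,16) (45/4,17) (4,17)]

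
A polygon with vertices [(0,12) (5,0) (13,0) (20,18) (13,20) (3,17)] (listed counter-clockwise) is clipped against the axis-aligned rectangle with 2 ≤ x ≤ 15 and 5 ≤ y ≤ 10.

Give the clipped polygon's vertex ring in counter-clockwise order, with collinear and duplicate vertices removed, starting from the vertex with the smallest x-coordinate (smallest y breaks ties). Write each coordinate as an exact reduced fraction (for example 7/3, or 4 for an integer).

1. After x ≥ 2: [(2,46/3) (2,36/5) (5,0) (13,0) (20,18) (13,20) (3,17)]
2. After x ≤ 15: [(2,46/3) (2,36/5) (5,0) (13,0) (15,36/7) (15,136/7) (13,20) (3,17)]
3. After y ≥ 5: [(2,46/3) (2,36/5) (35/12,5) (269/18,5) (15,36/7) (15,136/7) (13,20) (3,17)]
4. After y ≤ 10: [(2,10) (2,36/5) (35/12,5) (269/18,5) (15,36/7) (15,10)]
5. Canonical ring: [(2,36/5) (35/12,5) (269/18,5) (15,36/7) (15,10) (2,10)]

Clipped polygon: [(2,36/5) (35/12,5) (269/18,5) (15,36/7) (15,10) (2,10)]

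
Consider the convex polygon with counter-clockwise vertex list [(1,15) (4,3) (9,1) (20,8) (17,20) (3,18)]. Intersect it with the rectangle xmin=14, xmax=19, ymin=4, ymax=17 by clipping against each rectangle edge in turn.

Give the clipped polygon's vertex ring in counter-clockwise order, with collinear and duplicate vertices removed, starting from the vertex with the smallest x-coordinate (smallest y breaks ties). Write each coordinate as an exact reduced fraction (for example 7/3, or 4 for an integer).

1. After x ≥ 14: [(14,46/11) (20,8) (17,20) (14,137/7)]
2. After x ≤ 19: [(14,46/11) (19,81/11) (19,12) (17,20) (14,137/7)]
3. After y ≥ 4: [(14,46/11) (19,81/11) (19,12) (17,20) (14,137/7)]
4. After y ≤ 17: [(14,17) (14,46/11) (19,81/11) (19,12) (71/4,17)]
5. Canonical ring: [(14,46/11) (19,81/11) (19,12) (71/4,17) (14,17)]

Clipped polygon: [(14,46/11) (19,81/11) (19,12) (71/4,17) (14,17)]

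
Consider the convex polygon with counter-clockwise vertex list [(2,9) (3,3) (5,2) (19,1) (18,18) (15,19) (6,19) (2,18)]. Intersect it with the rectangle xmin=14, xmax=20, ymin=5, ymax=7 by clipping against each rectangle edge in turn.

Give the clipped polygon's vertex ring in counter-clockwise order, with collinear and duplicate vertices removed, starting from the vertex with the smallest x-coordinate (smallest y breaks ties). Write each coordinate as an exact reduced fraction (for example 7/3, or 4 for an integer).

1. After x ≥ 14: [(14,19/14) (19,1) (18,18) (15,19) (14,19)]
2. After x ≤ 20: [(14,19/14) (19,1) (18,18) (15,19) (14,19)]
3. After y ≥ 5: [(14,5) (319/17,5) (18,18) (15,19) (14,19)]
4. After y ≤ 7: [(14,7) (14,5) (319/17,5) (317/17,7)]
5. Canonical ring: [(14,5) (319/17,5) (317/17,7) (14,7)]

Clipped polygon: [(14,5) (319/17,5) (317/17,7) (14,7)]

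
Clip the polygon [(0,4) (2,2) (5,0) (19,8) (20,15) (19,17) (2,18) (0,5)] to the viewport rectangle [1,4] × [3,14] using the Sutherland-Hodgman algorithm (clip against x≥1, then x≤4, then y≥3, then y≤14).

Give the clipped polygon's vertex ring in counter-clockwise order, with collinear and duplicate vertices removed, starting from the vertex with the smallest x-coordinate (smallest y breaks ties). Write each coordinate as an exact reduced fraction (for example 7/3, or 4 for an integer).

1. After x ≥ 1: [(1,3) (2,2) (5,0) (19,8) (20,15) (19,17) (2,18) (1,23/2)]
2. After x ≤ 4: [(1,3) (2,2) (4,2/3) (4,304/17) (2,18) (1,23/2)]
3. After y ≥ 3: [(1,3) (1,3) (4,3) (4,304/17) (2,18) (1,23/2)]
4. After y ≤ 14: [(1,3) (1,3) (4,3) (4,14) (18/13,14) (1,23/2)]
5. Canonical ring: [(1,3) (4,3) (4,14) (18/13,14) (1,23/2)]

Clipped polygon: [(1,3) (4,3) (4,14) (18/13,14) (1,23/2)]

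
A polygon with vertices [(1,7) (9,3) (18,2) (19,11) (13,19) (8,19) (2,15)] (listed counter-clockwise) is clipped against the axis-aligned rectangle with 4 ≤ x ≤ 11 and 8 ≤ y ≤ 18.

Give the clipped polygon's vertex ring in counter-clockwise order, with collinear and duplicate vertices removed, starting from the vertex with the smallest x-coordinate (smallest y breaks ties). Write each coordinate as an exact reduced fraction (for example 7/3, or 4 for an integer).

Clipped polygon: [(4,8) (11,8) (11,18) (13/2,18) (4,49/3)]

1. After x ≥ 4: [(4,11/2) (9,3) (18,2) (19,11) (13,19) (8,19) (4,49/3)]
2. After x ≤ 11: [(4,11/2) (9,3) (11,25/9) (11,19) (8,19) (4,49/3)]
3. After y ≥ 8: [(4,8) (11,8) (11,19) (8,19) (4,49/3)]
4. After y ≤ 18: [(4,8) (11,8) (11,18) (13/2,18) (4,49/3)]
5. Canonical ring: [(4,8) (11,8) (11,18) (13/2,18) (4,49/3)]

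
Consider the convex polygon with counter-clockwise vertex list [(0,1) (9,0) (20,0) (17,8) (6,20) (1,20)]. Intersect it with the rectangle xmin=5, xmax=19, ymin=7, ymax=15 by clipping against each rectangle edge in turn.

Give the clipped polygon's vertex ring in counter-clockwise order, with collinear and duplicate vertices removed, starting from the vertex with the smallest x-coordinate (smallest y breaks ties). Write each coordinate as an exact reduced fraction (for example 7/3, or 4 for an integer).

1. After x ≥ 5: [(5,4/9) (9,0) (20,0) (17,8) (6,20) (5,20)]
2. After x ≤ 19: [(5,4/9) (9,0) (19,0) (19,8/3) (17,8) (6,20) (5,20)]
3. After y ≥ 7: [(5,7) (139/8,7) (17,8) (6,20) (5,20)]
4. After y ≤ 15: [(5,15) (5,7) (139/8,7) (17,8) (127/12,15)]
5. Canonical ring: [(5,7) (139/8,7) (17,8) (127/12,15) (5,15)]

Clipped polygon: [(5,7) (139/8,7) (17,8) (127/12,15) (5,15)]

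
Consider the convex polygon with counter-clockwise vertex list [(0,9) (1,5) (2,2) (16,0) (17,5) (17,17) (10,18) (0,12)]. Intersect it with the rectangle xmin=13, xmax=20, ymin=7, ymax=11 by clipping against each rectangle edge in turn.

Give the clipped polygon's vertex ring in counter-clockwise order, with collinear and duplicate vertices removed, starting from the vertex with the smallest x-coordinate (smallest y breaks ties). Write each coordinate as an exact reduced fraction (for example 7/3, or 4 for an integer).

Clipped polygon: [(13,7) (17,7) (17,11) (13,11)]

1. After x ≥ 13: [(13,3/7) (16,0) (17,5) (17,17) (13,123/7)]
2. After x ≤ 20: [(13,3/7) (16,0) (17,5) (17,17) (13,123/7)]
3. After y ≥ 7: [(13,7) (17,7) (17,17) (13,123/7)]
4. After y ≤ 11: [(13,11) (13,7) (17,7) (17,11)]
5. Canonical ring: [(13,7) (17,7) (17,11) (13,11)]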